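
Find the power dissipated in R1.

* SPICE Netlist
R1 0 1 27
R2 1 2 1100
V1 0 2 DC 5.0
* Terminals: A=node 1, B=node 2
Nodal analysis, taking node 2 as the 0 V reference.
Source V1 fixes V_0 = 5 V.
KCL at each unknown node (sum of currents leaving = 0; resistances in Ω):
  Node 1: (V_1 - 5)/27 + (V_1 - 0)/1100 = 0
Collecting terms: 0.03795 × V_1 = 0.1852  =>  V_1 = 4.88 V
I_R1 = (V_0 - V_1)/R1 = (5 - 4.88)/27 = 0.004437 A
P_R1 = I_R1² × R1 = (0.004437)² × 27 = 0.0005314 W

Final answer: 0.0005314 W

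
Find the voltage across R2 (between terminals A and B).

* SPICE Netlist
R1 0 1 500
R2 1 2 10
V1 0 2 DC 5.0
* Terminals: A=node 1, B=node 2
R1 and R2 are in series across V1 (node 0 → node 1 → node 2), and the output A–B is taken across R2, so this is a voltage divider.
Series current: I = V1/(R1 + R2) = 5/(500 + 10) = 5/510 = 0.009804 A
V_R2 = I × R2 = V1 × R2/(R1 + R2) = 5 × 10/510 = 0.09804 V

Final answer: 0.09804 V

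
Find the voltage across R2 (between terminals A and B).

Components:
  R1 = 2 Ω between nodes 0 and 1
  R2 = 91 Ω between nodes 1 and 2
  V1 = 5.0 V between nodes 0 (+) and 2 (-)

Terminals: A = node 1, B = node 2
R1 and R2 are in series across V1 (node 0 → node 1 → node 2), and the output A–B is taken across R2, so this is a voltage divider.
Series current: I = V1/(R1 + R2) = 5/(2 + 91) = 5/93 = 0.05376 A
V_R2 = I × R2 = V1 × R2/(R1 + R2) = 5 × 91/93 = 4.892 V

Final answer: 4.892 V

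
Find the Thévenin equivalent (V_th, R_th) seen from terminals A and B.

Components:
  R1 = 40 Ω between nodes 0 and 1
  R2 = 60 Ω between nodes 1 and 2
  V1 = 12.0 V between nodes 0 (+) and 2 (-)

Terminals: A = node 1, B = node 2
Step 1 — V_th is the open-circuit voltage V_A - V_B (nothing connected across the terminals).
Nodal analysis, taking node 2 as the 0 V reference.
Source V1 fixes V_0 = 12 V.
KCL at each unknown node (sum of currents leaving = 0; resistances in Ω):
  Node 1: (V_1 - 12)/40 + (V_1 - 0)/60 = 0
Collecting terms: 0.04167 × V_1 = 0.3  =>  V_1 = 7.2 V
V_th = V_1 - V_2 = 7.2 - 0 = 7.2 V
Step 2 — R_th: zero the source — replace V1 by a short circuit (node 2 merges into node 0) — and find the resistance seen between A (node 1) and B (node 0).
Reduce the network between node 1 (A) and node 0 (B) by series/parallel combination:
  Rp1 = R1 ‖ R2 (parallel, both between nodes 0 and 1) = 1/(1/40 + 1/60) = 24 Ω
R_th = 24 Ω

Final answer: V_th = 7.2 V, R_th = 24 Ω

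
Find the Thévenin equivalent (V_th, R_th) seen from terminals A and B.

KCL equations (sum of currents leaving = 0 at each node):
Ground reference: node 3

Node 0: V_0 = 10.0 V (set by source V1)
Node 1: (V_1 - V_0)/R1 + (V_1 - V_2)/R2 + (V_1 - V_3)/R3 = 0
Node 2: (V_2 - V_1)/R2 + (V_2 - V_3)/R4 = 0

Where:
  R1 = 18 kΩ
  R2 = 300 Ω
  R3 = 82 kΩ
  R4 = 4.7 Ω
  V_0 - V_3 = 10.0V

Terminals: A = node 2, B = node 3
Step 1 — V_th is the open-circuit voltage V_A - V_B (nothing connected across the terminals).
Nodal analysis, taking node 3 as the 0 V reference.
Source V1 fixes V_0 = 10 V.
KCL at each unknown node (sum of currents leaving = 0; resistances in Ω):
  Node 1: (V_1 - 10)/18000 + (V_1 - V_2)/300 + (V_1 - 0)/82000 = 0
  Node 2: (V_2 - V_1)/300 + (V_2 - 0)/4.7 = 0
Collecting terms (coefficients in siemens):
  0.003401·V_1 - 0.003333·V_2 = 0.0005556
  0.2161·V_2 - 0.003333·V_1 = 0
Determinant D = (0.003401)(0.2161) - (-0.003333)(-0.003333) = 0.0007239
V_1 = [(0.0005556)(0.2161) - (-0.003333)(0)]/D = 0.1659 V
V_2 = [(0.003401)(0) - (0.0005556)(-0.003333)]/D = 0.002558 V
V_th = V_2 - V_3 = 0.002558 - 0 = 0.002558 V
Step 2 — R_th: zero the source — replace V1 by a short circuit (node 3 merges into node 0) — and find the resistance seen between A (node 2) and B (node 0).
Reduce the network between node 2 (A) and node 0 (B) by series/parallel combination:
  Rp1 = R1 ‖ R3 (parallel, both between nodes 0 and 1) = 1/(1/18000 + 1/82000) = 14760 Ω
  Rs1 = R2 + Rp1 (series, joined only at node 1) = 300 + 14760 = 15060 Ω
  Rp2 = R4 ‖ Rs1 (parallel, both between nodes 0 and 2) = 1/(1/4.7 + 1/15060) = 4.699 Ω
R_th = 4.699 Ω

Final answer: V_th = 0.002558 V, R_th = 4.699 Ω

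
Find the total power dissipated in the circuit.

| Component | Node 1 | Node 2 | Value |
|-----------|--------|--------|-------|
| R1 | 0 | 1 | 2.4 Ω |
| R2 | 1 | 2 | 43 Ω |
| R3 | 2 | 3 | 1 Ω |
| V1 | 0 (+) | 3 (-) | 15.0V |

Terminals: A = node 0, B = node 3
Nodal analysis, taking node 3 as the 0 V reference.
Source V1 fixes V_0 = 15 V.
KCL at each unknown node (sum of currents leaving = 0; resistances in Ω):
  Node 1: (V_1 - 15)/2.4 + (V_1 - V_2)/43 = 0
  Node 2: (V_2 - V_1)/43 + (V_2 - 0)/1 = 0
Collecting terms (coefficients in siemens):
  0.4399·V_1 - 0.02326·V_2 = 6.25
  1.023·V_2 - 0.02326·V_1 = 0
Determinant D = (0.4399)(1.023) - (-0.02326)(-0.02326) = 0.4496
V_1 = [(6.25)(1.023) - (-0.02326)(0)]/D = 14.22 V
V_2 = [(0.4399)(0) - (6.25)(-0.02326)]/D = 0.3233 V
Power in each resistor, P = (ΔV)²/R:
  P_R1 = (15 - 14.22)²/2.4 = 0.2508 W
  P_R2 = (14.22 - 0.3233)²/43 = 4.494 W
  P_R3 = (0.3233 - 0)²/1 = 0.1045 W
P_total = P_R1 + P_R2 + P_R3 = 4.849 W

Final answer: 4.849 W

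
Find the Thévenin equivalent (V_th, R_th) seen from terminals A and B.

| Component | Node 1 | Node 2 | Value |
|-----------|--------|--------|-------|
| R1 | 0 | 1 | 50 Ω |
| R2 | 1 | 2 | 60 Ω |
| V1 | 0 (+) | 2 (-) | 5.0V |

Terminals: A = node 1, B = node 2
Step 1 — V_th is the open-circuit voltage V_A - V_B (nothing connected across the terminals).
Nodal analysis, taking node 2 as the 0 V reference.
Source V1 fixes V_0 = 5 V.
KCL at each unknown node (sum of currents leaving = 0; resistances in Ω):
  Node 1: (V_1 - 5)/50 + (V_1 - 0)/60 = 0
Collecting terms: 0.03667 × V_1 = 0.1  =>  V_1 = 2.727 V
V_th = V_1 - V_2 = 2.727 - 0 = 2.727 V
Step 2 — R_th: zero the source — replace V1 by a short circuit (node 2 merges into node 0) — and find the resistance seen between A (node 1) and B (node 0).
Reduce the network between node 1 (A) and node 0 (B) by series/parallel combination:
  Rp1 = R1 ‖ R2 (parallel, both between nodes 0 and 1) = 1/(1/50 + 1/60) = 27.27 Ω
R_th = 27.27 Ω

Final answer: V_th = 2.727 V, R_th = 27.27 Ω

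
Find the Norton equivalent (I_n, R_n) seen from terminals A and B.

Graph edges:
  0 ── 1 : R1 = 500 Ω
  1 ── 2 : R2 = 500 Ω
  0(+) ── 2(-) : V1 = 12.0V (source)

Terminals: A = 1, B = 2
Find the Thévenin equivalent first; then I_n = V_th/R_th and R_n = R_th.
Step 1 — V_th is the open-circuit voltage V_A - V_B (nothing connected across the terminals).
Nodal analysis, taking node 2 as the 0 V reference.
Source V1 fixes V_0 = 12 V.
KCL at each unknown node (sum of currents leaving = 0; resistances in Ω):
  Node 1: (V_1 - 12)/500 + (V_1 - 0)/500 = 0
Collecting terms: 0.004 × V_1 = 0.024  =>  V_1 = 6 V
V_th = V_1 - V_2 = 6 - 0 = 6 V
Step 2 — R_th: zero the source — replace V1 by a short circuit (node 2 merges into node 0) — and find the resistance seen between A (node 1) and B (node 0).
Reduce the network between node 1 (A) and node 0 (B) by series/parallel combination:
  Rp1 = R1 ‖ R2 (parallel, both between nodes 0 and 1) = 1/(1/500 + 1/500) = 250 Ω
R_th = 250 Ω
I_n = V_th/R_th = 6/250 = 0.024 A, and R_n = R_th = 250 Ω

Final answer: I_n = 0.024 A, R_n = 250 Ω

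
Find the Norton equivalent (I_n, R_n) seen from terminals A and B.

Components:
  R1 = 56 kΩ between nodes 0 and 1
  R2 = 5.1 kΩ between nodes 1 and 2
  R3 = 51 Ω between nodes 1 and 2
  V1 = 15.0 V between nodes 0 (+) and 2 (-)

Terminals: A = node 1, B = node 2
Find the Thévenin equivalent first; then I_n = V_th/R_th and R_n = R_th.
Step 1 — V_th is the open-circuit voltage V_A - V_B (nothing connected across the terminals).
Nodal analysis, taking node 2 as the 0 V reference.
Source V1 fixes V_0 = 15 V.
KCL at each unknown node (sum of currents leaving = 0; resistances in Ω):
  Node 1: (V_1 - 15)/56000 + (V_1 - 0)/5100 + (V_1 - 0)/51 = 0
Collecting terms: 0.01982 × V_1 = 0.0002679  =>  V_1 = 0.01351 V
V_th = V_1 - V_2 = 0.01351 - 0 = 0.01351 V
Step 2 — R_th: zero the source — replace V1 by a short circuit (node 2 merges into node 0) — and find the resistance seen between A (node 1) and B (node 0).
Reduce the network between node 1 (A) and node 0 (B) by series/parallel combination:
  Rp1 = R1 ‖ R2 ‖ R3 (parallel, all between nodes 0 and 1) = 1/(1/56000 + 1/5100 + 1/51) = 50.45 Ω
R_th = 50.45 Ω
I_n = V_th/R_th = 0.01351/50.45 = 0.0002679 A, and R_n = R_th = 50.45 Ω

Final answer: I_n = 0.0002679 A, R_n = 50.45 Ω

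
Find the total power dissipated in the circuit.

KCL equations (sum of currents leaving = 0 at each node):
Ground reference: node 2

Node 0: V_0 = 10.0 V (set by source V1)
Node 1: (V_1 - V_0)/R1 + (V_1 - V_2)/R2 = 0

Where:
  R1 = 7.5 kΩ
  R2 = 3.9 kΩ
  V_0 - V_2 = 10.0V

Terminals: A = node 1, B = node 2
Nodal analysis, taking node 2 as the 0 V reference.
Source V1 fixes V_0 = 10 V.
KCL at each unknown node (sum of currents leaving = 0; resistances in Ω):
  Node 1: (V_1 - 10)/7500 + (V_1 - 0)/3900 = 0
Collecting terms: 0.0003897 × V_1 = 0.001333  =>  V_1 = 3.421 V
Power in each resistor, P = (ΔV)²/R:
  P_R1 = (10 - 3.421)²/7500 = 0.005771 W
  P_R2 = (3.421 - 0)²/3900 = 0.003001 W
P_total = P_R1 + P_R2 = 0.008772 W

Final answer: 0.008772 W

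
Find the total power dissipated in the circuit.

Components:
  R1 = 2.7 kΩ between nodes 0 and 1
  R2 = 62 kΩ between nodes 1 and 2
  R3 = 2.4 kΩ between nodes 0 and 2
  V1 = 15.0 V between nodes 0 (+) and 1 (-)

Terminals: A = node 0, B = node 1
Nodal analysis, taking node 1 as the 0 V reference.
Source V1 fixes V_0 = 15 V.
KCL at each unknown node (sum of currents leaving = 0; resistances in Ω):
  Node 2: (V_2 - 0)/62000 + (V_2 - 15)/2400 = 0
Collecting terms: 0.0004328 × V_2 = 0.00625  =>  V_2 = 14.44 V
Power in each resistor, P = (ΔV)²/R:
  P_R1 = (15 - 0)²/2700 = 0.08333 W
  P_R2 = (0 - 14.44)²/62000 = 0.003364 W
  P_R3 = (15 - 14.44)²/2400 = 0.0001302 W
P_total = P_R1 + P_R2 + P_R3 = 0.08683 W

Final answer: 0.08683 W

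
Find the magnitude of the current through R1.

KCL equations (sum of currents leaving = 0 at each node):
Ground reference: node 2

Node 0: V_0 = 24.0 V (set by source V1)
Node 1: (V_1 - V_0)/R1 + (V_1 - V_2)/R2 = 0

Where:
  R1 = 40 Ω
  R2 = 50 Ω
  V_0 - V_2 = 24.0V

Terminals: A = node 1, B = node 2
Nodal analysis, taking node 2 as the 0 V reference.
Source V1 fixes V_0 = 24 V.
KCL at each unknown node (sum of currents leaving = 0; resistances in Ω):
  Node 1: (V_1 - 24)/40 + (V_1 - 0)/50 = 0
Collecting terms: 0.045 × V_1 = 0.6  =>  V_1 = 13.33 V
I_R1 = (V_0 - V_1)/R1 = (24 - 13.33)/40 = 0.2667 A
|I_R1| = 0.2667 A

Final answer: |I_R1| = 0.2667 A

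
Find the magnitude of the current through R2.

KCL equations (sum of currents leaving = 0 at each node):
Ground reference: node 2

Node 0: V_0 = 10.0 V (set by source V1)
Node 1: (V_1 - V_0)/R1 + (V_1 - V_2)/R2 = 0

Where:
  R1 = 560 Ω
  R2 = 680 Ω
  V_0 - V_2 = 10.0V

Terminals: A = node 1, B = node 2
Nodal analysis, taking node 2 as the 0 V reference.
Source V1 fixes V_0 = 10 V.
KCL at each unknown node (sum of currents leaving = 0; resistances in Ω):
  Node 1: (V_1 - 10)/560 + (V_1 - 0)/680 = 0
Collecting terms: 0.003256 × V_1 = 0.01786  =>  V_1 = 5.484 V
I_R2 = (V_1 - V_2)/R2 = (5.484 - 0)/680 = 0.008065 A
|I_R2| = 0.008065 A

Final answer: |I_R2| = 0.008065 A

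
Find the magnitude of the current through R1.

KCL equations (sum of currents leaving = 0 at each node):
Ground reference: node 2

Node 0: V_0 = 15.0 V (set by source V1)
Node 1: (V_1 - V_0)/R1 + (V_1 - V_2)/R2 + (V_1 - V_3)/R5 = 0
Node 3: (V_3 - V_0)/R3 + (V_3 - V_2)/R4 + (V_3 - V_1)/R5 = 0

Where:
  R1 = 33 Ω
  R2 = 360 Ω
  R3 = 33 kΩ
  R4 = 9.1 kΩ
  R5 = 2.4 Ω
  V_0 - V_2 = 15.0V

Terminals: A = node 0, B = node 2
Nodal analysis, taking node 2 as the 0 V reference.
Source V1 fixes V_0 = 15 V.
KCL at each unknown node (sum of currents leaving = 0; resistances in Ω):
  Node 1: (V_1 - 15)/33 + (V_1 - 0)/360 + (V_1 - V_3)/2.4 = 0
  Node 3: (V_3 - 15)/33000 + (V_3 - 0)/9100 + (V_3 - V_1)/2.4 = 0
Collecting terms (coefficients in siemens):
  0.4497·V_1 - 0.4167·V_3 = 0.4545
  0.4168·V_3 - 0.4167·V_1 = 0.0004545
Determinant D = (0.4497)(0.4168) - (-0.4167)(-0.4167) = 0.01385
V_1 = [(0.4545)(0.4168) - (-0.4167)(0.0004545)]/D = 13.7 V
V_3 = [(0.4497)(0.0004545) - (0.4545)(-0.4167)]/D = 13.69 V
I_R1 = (V_0 - V_1)/R1 = (15 - 13.7)/33 = 0.03951 A
|I_R1| = 0.03951 A

Final answer: |I_R1| = 0.03951 A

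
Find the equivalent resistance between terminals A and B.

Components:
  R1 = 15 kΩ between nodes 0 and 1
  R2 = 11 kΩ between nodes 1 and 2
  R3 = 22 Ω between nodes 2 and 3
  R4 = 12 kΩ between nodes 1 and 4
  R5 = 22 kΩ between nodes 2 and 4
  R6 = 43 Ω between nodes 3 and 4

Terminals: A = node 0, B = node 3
The network is not a plain series/parallel combination. Inject a 1 A test current into terminal A (node 0) and return it from terminal B (node 3); then R_eq = V_A / (1 A).
Nodal analysis, taking node 3 as the 0 V reference.
Current source I_test pushes 1 A into node 0 and draws it out of node 3.
KCL at each unknown node (sum of currents leaving = 0; resistances in Ω):
  Node 0: (V_0 - V_1)/15000 - 1 = 0
  Node 1: (V_1 - V_0)/15000 + (V_1 - V_2)/11000 + (V_1 - V_4)/12000 = 0
  Node 2: (V_2 - V_1)/11000 + (V_2 - 0)/22 + (V_2 - V_4)/22000 = 0
  Node 4: (V_4 - V_1)/12000 + (V_4 - V_2)/22000 + (V_4 - 0)/43 = 0
Collecting terms (coefficients in siemens):
  0.00006667·V_0 - 0.00006667·V_1 = 1
  0.0002409·V_1 - 0.00006667·V_0 - 0.00009091·V_2 - 0.00008333·V_4 = 0
  0.04559·V_2 - 0.00009091·V_1 - 0.00004545·V_4 = 0
  0.02338·V_4 - 0.00008333·V_1 - 0.00004545·V_2 = 0
Solving these 4 simultaneous equations (Gaussian elimination) gives:
  V_0 = 20750 V, V_1 = 5755 V, V_2 = 11.5 V, V_4 = 20.53 V
R_eq = V_0 / 1 A = 20750 Ω = 20.75 kΩ

Final answer: 20.75 kΩ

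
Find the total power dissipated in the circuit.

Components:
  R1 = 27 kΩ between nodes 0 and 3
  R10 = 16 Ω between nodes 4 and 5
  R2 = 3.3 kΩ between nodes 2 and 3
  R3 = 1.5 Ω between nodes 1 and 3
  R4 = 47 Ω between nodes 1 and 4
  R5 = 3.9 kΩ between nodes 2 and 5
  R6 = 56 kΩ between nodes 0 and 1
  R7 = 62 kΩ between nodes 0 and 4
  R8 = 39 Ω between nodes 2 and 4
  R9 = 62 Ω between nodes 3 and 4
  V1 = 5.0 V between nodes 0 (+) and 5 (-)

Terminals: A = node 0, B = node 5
Nodal analysis, taking node 5 as the 0 V reference.
Source V1 fixes V_0 = 5 V.
KCL at each unknown node (sum of currents leaving = 0; resistances in Ω):
  Node 1: (V_1 - V_3)/1.5 + (V_1 - V_4)/47 + (V_1 - 5)/56000 = 0
  Node 2: (V_2 - V_3)/3300 + (V_2 - 0)/3900 + (V_2 - V_4)/39 = 0
  Node 3: (V_3 - 5)/27000 + (V_3 - V_2)/3300 + (V_3 - V_1)/1.5 + (V_3 - V_4)/62 = 0
  Node 4: (V_4 - V_1)/47 + (V_4 - 5)/62000 + (V_4 - V_2)/39 + (V_4 - V_3)/62 + (V_4 - 0)/16 = 0
Collecting terms (coefficients in siemens):
  0.688·V_1 - 0.6667·V_3 - 0.02128·V_4 = 0.00008929
  0.0262·V_2 - 0.000303·V_3 - 0.02564·V_4 = 0
  0.6831·V_3 - 0.6667·V_1 - 0.000303·V_2 - 0.01613·V_4 = 0.0001852
  0.1256·V_4 - 0.02128·V_1 - 0.02564·V_2 - 0.01613·V_3 = 0.00008065
Solving these 4 simultaneous equations (Gaussian elimination) gives:
  V_1 = 0.01286 V, V_2 = 0.005675 V, V_3 = 0.01296 V, V_4 = 0.005646 V
Power in each resistor, P = (ΔV)²/R:
  P_R1 = (5 - 0.01296)²/27000 = 0.0009211 W
  P_R2 = (0.005675 - 0.01296)²/3300 = 0.00000001608 W
  P_R3 = (0.01286 - 0.01296)²/1.5 = 0.000000006244 W
  P_R4 = (0.01286 - 0.005646)²/47 = 0.000001108 W
  P_R5 = (0.005675 - 0)²/3900 = 0.000000008258 W
  P_R6 = (5 - 0.01286)²/56000 = 0.0004441 W
  P_R7 = (5 - 0.005646)²/62000 = 0.0004023 W
  P_R8 = (0.005675 - 0.005646)²/39 = 0.00000000002209 W
  P_R9 = (0.01296 - 0.005646)²/62 = 0.000000863 W
  P_R10 = (0.005646 - 0)²/16 = 0.000001992 W
P_total = P_R1 + P_R2 + P_R3 + P_R4 + P_R5 + P_R6 + P_R7 + P_R8 + P_R9 + P_R10 = 0.001772 W

Final answer: 0.001772 W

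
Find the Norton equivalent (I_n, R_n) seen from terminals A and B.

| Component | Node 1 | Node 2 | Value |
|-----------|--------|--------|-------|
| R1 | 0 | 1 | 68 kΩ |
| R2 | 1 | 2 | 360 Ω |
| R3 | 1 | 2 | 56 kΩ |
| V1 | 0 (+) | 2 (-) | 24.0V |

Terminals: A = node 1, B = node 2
Find the Thévenin equivalent first; then I_n = V_th/R_th and R_n = R_th.
Step 1 — V_th is the open-circuit voltage V_A - V_B (nothing connected across the terminals).
Nodal analysis, taking node 2 as the 0 V reference.
Source V1 fixes V_0 = 24 V.
KCL at each unknown node (sum of currents leaving = 0; resistances in Ω):
  Node 1: (V_1 - 24)/68000 + (V_1 - 0)/360 + (V_1 - 0)/56000 = 0
Collecting terms: 0.00281 × V_1 = 0.0003529  =>  V_1 = 0.1256 V
V_th = V_1 - V_2 = 0.1256 - 0 = 0.1256 V
Step 2 — R_th: zero the source — replace V1 by a short circuit (node 2 merges into node 0) — and find the resistance seen between A (node 1) and B (node 0).
Reduce the network between node 1 (A) and node 0 (B) by series/parallel combination:
  Rp1 = R1 ‖ R2 ‖ R3 (parallel, all between nodes 0 and 1) = 1/(1/68000 + 1/360 + 1/56000) = 355.8 Ω
R_th = 355.8 Ω
I_n = V_th/R_th = 0.1256/355.8 = 0.0003529 A, and R_n = R_th = 355.8 Ω

Final answer: I_n = 0.0003529 A, R_n = 355.8 Ω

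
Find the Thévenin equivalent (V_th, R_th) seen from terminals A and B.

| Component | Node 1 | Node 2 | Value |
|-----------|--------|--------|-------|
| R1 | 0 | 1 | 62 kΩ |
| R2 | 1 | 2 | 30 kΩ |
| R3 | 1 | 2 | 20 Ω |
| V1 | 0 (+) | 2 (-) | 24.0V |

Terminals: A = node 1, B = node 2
Step 1 — V_th is the open-circuit voltage V_A - V_B (nothing connected across the terminals).
Nodal analysis, taking node 2 as the 0 V reference.
Source V1 fixes V_0 = 24 V.
KCL at each unknown node (sum of currents leaving = 0; resistances in Ω):
  Node 1: (V_1 - 24)/62000 + (V_1 - 0)/30000 + (V_1 - 0)/20 = 0
Collecting terms: 0.05005 × V_1 = 0.0003871  =>  V_1 = 0.007734 V
V_th = V_1 - V_2 = 0.007734 - 0 = 0.007734 V
Step 2 — R_th: zero the source — replace V1 by a short circuit (node 2 merges into node 0) — and find the resistance seen between A (node 1) and B (node 0).
Reduce the network between node 1 (A) and node 0 (B) by series/parallel combination:
  Rp1 = R1 ‖ R2 ‖ R3 (parallel, all between nodes 0 and 1) = 1/(1/62000 + 1/30000 + 1/20) = 19.98 Ω
R_th = 19.98 Ω

Final answer: V_th = 0.007734 V, R_th = 19.98 Ω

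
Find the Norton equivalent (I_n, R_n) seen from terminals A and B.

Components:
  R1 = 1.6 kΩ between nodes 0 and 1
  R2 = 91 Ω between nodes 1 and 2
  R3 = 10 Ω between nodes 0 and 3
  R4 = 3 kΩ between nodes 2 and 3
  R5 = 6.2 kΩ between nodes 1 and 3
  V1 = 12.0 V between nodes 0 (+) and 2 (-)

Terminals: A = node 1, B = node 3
Find the Thévenin equivalent first; then I_n = V_th/R_th and R_n = R_th.
Step 1 — V_th is the open-circuit voltage V_A - V_B (nothing connected across the terminals).
Nodal analysis, taking node 2 as the 0 V reference.
Source V1 fixes V_0 = 12 V.
KCL at each unknown node (sum of currents leaving = 0; resistances in Ω):
  Node 1: (V_1 - 12)/1600 + (V_1 - 0)/91 + (V_1 - V_3)/6200 = 0
  Node 3: (V_3 - 12)/10 + (V_3 - 0)/3000 + (V_3 - V_1)/6200 = 0
Collecting terms (coefficients in siemens):
  0.01178·V_1 - 0.0001613·V_3 = 0.0075
  0.1005·V_3 - 0.0001613·V_1 = 1.2
Determinant D = (0.01178)(0.1005) - (-0.0001613)(-0.0001613) = 0.001183
V_1 = [(0.0075)(0.1005) - (-0.0001613)(1.2)]/D = 0.8005 V
V_3 = [(0.01178)(1.2) - (0.0075)(-0.0001613)]/D = 11.94 V
V_th = V_1 - V_3 = 0.8005 - 11.94 = -11.14 V
Step 2 — R_th: zero the source — replace V1 by a short circuit (node 2 merges into node 0) — and find the resistance seen between A (node 1) and B (node 3).
Reduce the network between node 1 (A) and node 3 (B) by series/parallel combination:
  Rp1 = R1 ‖ R2 (parallel, both between nodes 0 and 1) = 1/(1/1600 + 1/91) = 86.1 Ω
  Rp2 = R3 ‖ R4 (parallel, both between nodes 0 and 3) = 1/(1/10 + 1/3000) = 9.967 Ω
  Rs1 = Rp1 + Rp2 (series, joined only at node 0) = 86.1 + 9.967 = 96.07 Ω
  Rp3 = R5 ‖ Rs1 (parallel, both between nodes 1 and 3) = 1/(1/6200 + 1/96.07) = 94.6 Ω
R_th = 94.6 Ω
I_n = V_th/R_th = -11.14/94.6 = -0.1178 A, and R_n = R_th = 94.6 Ω

Final answer: I_n = -0.1178 A, R_n = 94.6 Ω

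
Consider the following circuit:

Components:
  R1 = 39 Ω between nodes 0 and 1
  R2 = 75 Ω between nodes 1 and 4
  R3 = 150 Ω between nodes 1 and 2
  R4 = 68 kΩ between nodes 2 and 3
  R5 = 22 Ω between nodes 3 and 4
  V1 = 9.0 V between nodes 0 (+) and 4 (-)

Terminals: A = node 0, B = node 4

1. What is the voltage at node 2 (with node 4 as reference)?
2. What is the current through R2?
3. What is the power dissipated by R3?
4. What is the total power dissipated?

Nodal analysis, taking node 4 as the 0 V reference.
Source V1 fixes V_0 = 9 V.
KCL at each unknown node (sum of currents leaving = 0; resistances in Ω):
  Node 1: (V_1 - 9)/39 + (V_1 - 0)/75 + (V_1 - V_2)/150 = 0
  Node 2: (V_2 - V_1)/150 + (V_2 - V_3)/68000 = 0
  Node 3: (V_3 - V_2)/68000 + (V_3 - 0)/22 = 0
Collecting terms (coefficients in siemens):
  0.04564·V_1 - 0.006667·V_2 = 0.2308
  0.006681·V_2 - 0.006667·V_1 - 0.00001471·V_3 = 0
  0.04547·V_3 - 0.00001471·V_2 = 0
Solving these 3 simultaneous equations (Gaussian elimination) gives:
  V_1 = 5.919 V, V_2 = 5.906 V, V_3 = 0.00191 V
Part 1:
  Read off the nodal solution: V_2 = 5.906 V
Part 2:
  I_R2 = (V_1 - V_4)/R2 = (5.919 - 0)/75 = 0.07892 A
  Magnitude: I_R2 = 0.07892 A
Part 3:
  I_R3 = (V_1 - V_2)/R3 = (5.919 - 5.906)/150 = 0.00008682 A
  P_R3 = I_R3² × R3 = (0.00008682)² × 150 = 0.000001131 W
Part 4:
  Power in each resistor, P = (ΔV)²/R:
    P_R1 = (9 - 5.919)²/39 = 0.2434 W
    P_R2 = (5.919 - 0)²/75 = 0.4671 W
    P_R3 = (5.919 - 5.906)²/150 = 0.000001131 W
    P_R4 = (5.906 - 0.00191)²/68000 = 0.0005126 W
    P_R5 = (0.00191 - 0)²/22 = 0.0000001658 W
  P_total = P_R1 + P_R2 + P_R3 + P_R4 + P_R5 = 0.711 W

Final answers:
1. V_2 = 5.906 V
2. I_R2 = 0.07892 A
3. P_R3 = 1.131e-06 W
4. P_total = 0.711 W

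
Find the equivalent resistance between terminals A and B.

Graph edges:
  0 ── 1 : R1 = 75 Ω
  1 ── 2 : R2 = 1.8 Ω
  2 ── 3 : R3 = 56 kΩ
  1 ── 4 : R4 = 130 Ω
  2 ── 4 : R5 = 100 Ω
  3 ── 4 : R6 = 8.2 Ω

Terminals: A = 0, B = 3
The network is not a plain series/parallel combination. Inject a 1 A test current into terminal A (node 0) and return it from terminal B (node 3); then R_eq = V_A / (1 A).
Nodal analysis, taking node 3 as the 0 V reference.
Current source I_test pushes 1 A into node 0 and draws it out of node 3.
KCL at each unknown node (sum of currents leaving = 0; resistances in Ω):
  Node 0: (V_0 - V_1)/75 - 1 = 0
  Node 1: (V_1 - V_0)/75 + (V_1 - V_2)/1.8 + (V_1 - V_4)/130 = 0
  Node 2: (V_2 - V_1)/1.8 + (V_2 - 0)/56000 + (V_2 - V_4)/100 = 0
  Node 4: (V_4 - V_1)/130 + (V_4 - V_2)/100 + (V_4 - 0)/8.2 = 0
Collecting terms (coefficients in siemens):
  0.01333·V_0 - 0.01333·V_1 = 1
  0.5766·V_1 - 0.01333·V_0 - 0.5556·V_2 - 0.007692·V_4 = 0
  0.5656·V_2 - 0.5556·V_1 - 0.01·V_4 = 0
  0.1396·V_4 - 0.007692·V_1 - 0.01·V_2 = 0
Solving these 4 simultaneous equations (Gaussian elimination) gives:
  V_0 = 140.2 V, V_1 = 65.22 V, V_2 = 64.21 V, V_4 = 8.191 V
R_eq = V_0 / 1 A = 140.2 Ω

Final answer: 140.2 Ω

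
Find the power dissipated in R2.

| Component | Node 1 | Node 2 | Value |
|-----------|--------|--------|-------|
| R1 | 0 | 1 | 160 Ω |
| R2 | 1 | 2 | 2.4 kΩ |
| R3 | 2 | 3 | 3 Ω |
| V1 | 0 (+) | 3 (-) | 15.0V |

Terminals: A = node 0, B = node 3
Nodal analysis, taking node 3 as the 0 V reference.
Source V1 fixes V_0 = 15 V.
KCL at each unknown node (sum of currents leaving = 0; resistances in Ω):
  Node 1: (V_1 - 15)/160 + (V_1 - V_2)/2400 = 0
  Node 2: (V_2 - V_1)/2400 + (V_2 - 0)/3 = 0
Collecting terms (coefficients in siemens):
  0.006667·V_1 - 0.0004167·V_2 = 0.09375
  0.3337·V_2 - 0.0004167·V_1 = 0
Determinant D = (0.006667)(0.3337) - (-0.0004167)(-0.0004167) = 0.002225
V_1 = [(0.09375)(0.3337) - (-0.0004167)(0)]/D = 14.06 V
V_2 = [(0.006667)(0) - (0.09375)(-0.0004167)]/D = 0.01756 V
I_R2 = (V_1 - V_2)/R2 = (14.06 - 0.01756)/2400 = 0.005853 A
P_R2 = I_R2² × R2 = (0.005853)² × 2400 = 0.0822 W

Final answer: 0.0822 W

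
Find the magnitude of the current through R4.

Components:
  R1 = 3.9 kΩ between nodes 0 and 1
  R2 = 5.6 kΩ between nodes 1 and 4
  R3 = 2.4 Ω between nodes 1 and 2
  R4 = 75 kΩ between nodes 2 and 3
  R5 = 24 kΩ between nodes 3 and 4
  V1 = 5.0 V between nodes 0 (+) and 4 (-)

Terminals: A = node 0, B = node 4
Nodal analysis, taking node 4 as the 0 V reference.
Source V1 fixes V_0 = 5 V.
KCL at each unknown node (sum of currents leaving = 0; resistances in Ω):
  Node 1: (V_1 - 5)/3900 + (V_1 - 0)/5600 + (V_1 - V_2)/2.4 = 0
  Node 2: (V_2 - V_1)/2.4 + (V_2 - V_3)/75000 = 0
  Node 3: (V_3 - V_2)/75000 + (V_3 - 0)/24000 = 0
Collecting terms (coefficients in siemens):
  0.4171·V_1 - 0.4167·V_2 = 0.001282
  0.4167·V_2 - 0.4167·V_1 - 0.00001333·V_3 = 0
  0.000055·V_3 - 0.00001333·V_2 = 0
Solving these 3 simultaneous equations (Gaussian elimination) gives:
  V_1 = 2.88 V, V_2 = 2.88 V, V_3 = 0.6983 V
I_R4 = (V_2 - V_3)/R4 = (2.88 - 0.6983)/75000 = 0.0000291 A
|I_R4| = 0.0000291 A

Final answer: |I_R4| = 2.91e-05 A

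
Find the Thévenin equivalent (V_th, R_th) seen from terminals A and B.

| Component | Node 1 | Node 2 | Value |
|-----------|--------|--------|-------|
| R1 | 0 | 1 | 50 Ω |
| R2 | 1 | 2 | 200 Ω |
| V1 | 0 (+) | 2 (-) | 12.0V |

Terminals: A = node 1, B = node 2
Step 1 — V_th is the open-circuit voltage V_A - V_B (nothing connected across the terminals).
Nodal analysis, taking node 2 as the 0 V reference.
Source V1 fixes V_0 = 12 V.
KCL at each unknown node (sum of currents leaving = 0; resistances in Ω):
  Node 1: (V_1 - 12)/50 + (V_1 - 0)/200 = 0
Collecting terms: 0.025 × V_1 = 0.24  =>  V_1 = 9.6 V
V_th = V_1 - V_2 = 9.6 - 0 = 9.6 V
Step 2 — R_th: zero the source — replace V1 by a short circuit (node 2 merges into node 0) — and find the resistance seen between A (node 1) and B (node 0).
Reduce the network between node 1 (A) and node 0 (B) by series/parallel combination:
  Rp1 = R1 ‖ R2 (parallel, both between nodes 0 and 1) = 1/(1/50 + 1/200) = 40 Ω
R_th = 40 Ω

Final answer: V_th = 9.6 V, R_th = 40 Ω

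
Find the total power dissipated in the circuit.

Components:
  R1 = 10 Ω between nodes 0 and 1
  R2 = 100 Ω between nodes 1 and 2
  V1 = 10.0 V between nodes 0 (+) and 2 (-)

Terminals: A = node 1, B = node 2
Nodal analysis, taking node 2 as the 0 V reference.
Source V1 fixes V_0 = 10 V.
KCL at each unknown node (sum of currents leaving = 0; resistances in Ω):
  Node 1: (V_1 - 10)/10 + (V_1 - 0)/100 = 0
Collecting terms: 0.11 × V_1 = 1  =>  V_1 = 9.091 V
Power in each resistor, P = (ΔV)²/R:
  P_R1 = (10 - 9.091)²/10 = 0.08264 W
  P_R2 = (9.091 - 0)²/100 = 0.8264 W
P_total = P_R1 + P_R2 = 0.9091 W

Final answer: 0.9091 W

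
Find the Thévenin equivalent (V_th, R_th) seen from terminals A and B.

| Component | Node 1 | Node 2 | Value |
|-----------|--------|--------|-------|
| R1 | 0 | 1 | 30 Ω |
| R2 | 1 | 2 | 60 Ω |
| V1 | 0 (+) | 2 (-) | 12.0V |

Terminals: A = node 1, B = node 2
Step 1 — V_th is the open-circuit voltage V_A - V_B (nothing connected across the terminals).
Nodal analysis, taking node 2 as the 0 V reference.
Source V1 fixes V_0 = 12 V.
KCL at each unknown node (sum of currents leaving = 0; resistances in Ω):
  Node 1: (V_1 - 12)/30 + (V_1 - 0)/60 = 0
Collecting terms: 0.05 × V_1 = 0.4  =>  V_1 = 8 V
V_th = V_1 - V_2 = 8 - 0 = 8 V
Step 2 — R_th: zero the source — replace V1 by a short circuit (node 2 merges into node 0) — and find the resistance seen between A (node 1) and B (node 0).
Reduce the network between node 1 (A) and node 0 (B) by series/parallel combination:
  Rp1 = R1 ‖ R2 (parallel, both between nodes 0 and 1) = 1/(1/30 + 1/60) = 20 Ω
R_th = 20 Ω

Final answer: V_th = 8 V, R_th = 20 Ω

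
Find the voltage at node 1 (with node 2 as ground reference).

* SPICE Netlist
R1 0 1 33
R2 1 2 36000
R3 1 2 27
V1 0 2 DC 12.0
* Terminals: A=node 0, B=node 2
Nodal analysis, taking node 2 as the 0 V reference.
Source V1 fixes V_0 = 12 V.
KCL at each unknown node (sum of currents leaving = 0; resistances in Ω):
  Node 1: (V_1 - 12)/33 + (V_1 - 0)/36000 + (V_1 - 0)/27 = 0
Collecting terms: 0.06737 × V_1 = 0.3636  =>  V_1 = 5.398 V
The requested potential is V_1 = 5.398 V.

Final answer: V_1 = 5.398 V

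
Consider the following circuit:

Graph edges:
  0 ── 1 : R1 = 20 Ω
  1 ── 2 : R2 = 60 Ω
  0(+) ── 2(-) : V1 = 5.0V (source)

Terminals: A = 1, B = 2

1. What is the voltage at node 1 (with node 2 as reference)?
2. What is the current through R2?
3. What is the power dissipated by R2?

Nodal analysis, taking node 2 as the 0 V reference.
Source V1 fixes V_0 = 5 V.
KCL at each unknown node (sum of currents leaving = 0; resistances in Ω):
  Node 1: (V_1 - 5)/20 + (V_1 - 0)/60 = 0
Collecting terms: 0.06667 × V_1 = 0.25  =>  V_1 = 3.75 V
Part 1:
  Read off the nodal solution: V_1 = 3.75 V
Part 2:
  I_R2 = (V_1 - V_2)/R2 = (3.75 - 0)/60 = 0.0625 A
  Magnitude: I_R2 = 0.0625 A
Part 3:
  I_R2 = (V_1 - V_2)/R2 = (3.75 - 0)/60 = 0.0625 A
  P_R2 = I_R2² × R2 = (0.0625)² × 60 = 0.2344 W

Final answers:
1. V_1 = 3.75 V
2. I_R2 = 0.0625 A
3. P_R2 = 0.2344 W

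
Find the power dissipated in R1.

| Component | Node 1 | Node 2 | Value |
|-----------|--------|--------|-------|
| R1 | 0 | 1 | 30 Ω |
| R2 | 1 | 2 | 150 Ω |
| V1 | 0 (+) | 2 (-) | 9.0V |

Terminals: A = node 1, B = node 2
Nodal analysis, taking node 2 as the 0 V reference.
Source V1 fixes V_0 = 9 V.
KCL at each unknown node (sum of currents leaving = 0; resistances in Ω):
  Node 1: (V_1 - 9)/30 + (V_1 - 0)/150 = 0
Collecting terms: 0.04 × V_1 = 0.3  =>  V_1 = 7.5 V
I_R1 = (V_0 - V_1)/R1 = (9 - 7.5)/30 = 0.05 A
P_R1 = I_R1² × R1 = (0.05)² × 30 = 0.075 W

Final answer: 0.075 W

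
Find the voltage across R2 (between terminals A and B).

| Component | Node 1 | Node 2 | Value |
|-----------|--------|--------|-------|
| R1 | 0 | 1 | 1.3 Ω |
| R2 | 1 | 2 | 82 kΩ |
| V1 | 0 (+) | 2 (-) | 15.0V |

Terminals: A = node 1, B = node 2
R1 and R2 are in series across V1 (node 0 → node 1 → node 2), and the output A–B is taken across R2, so this is a voltage divider.
Series current: I = V1/(R1 + R2) = 15/(1.3 + 82000) = 15/82000 = 0.0001829 A
V_R2 = I × R2 = V1 × R2/(R1 + R2) = 15 × 82000/82000 = 15 V

Final answer: 15 V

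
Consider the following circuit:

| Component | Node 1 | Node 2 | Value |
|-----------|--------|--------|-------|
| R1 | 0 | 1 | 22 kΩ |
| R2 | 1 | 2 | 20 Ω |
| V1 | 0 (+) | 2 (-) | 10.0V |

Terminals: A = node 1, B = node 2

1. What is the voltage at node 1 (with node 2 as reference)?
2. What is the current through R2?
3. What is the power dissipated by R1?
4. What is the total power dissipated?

Nodal analysis, taking node 2 as the 0 V reference.
Source V1 fixes V_0 = 10 V.
KCL at each unknown node (sum of currents leaving = 0; resistances in Ω):
  Node 1: (V_1 - 10)/22000 + (V_1 - 0)/20 = 0
Collecting terms: 0.05005 × V_1 = 0.0004545  =>  V_1 = 0.009083 V
Part 1:
  Read off the nodal solution: V_1 = 0.009083 V
Part 2:
  I_R2 = (V_1 - V_2)/R2 = (0.009083 - 0)/20 = 0.0004541 A
  Magnitude: I_R2 = 0.0004541 A
Part 3:
  I_R1 = (V_0 - V_1)/R1 = (10 - 0.009083)/22000 = 0.0004541 A
  P_R1 = I_R1² × R1 = (0.0004541)² × 22000 = 0.004537 W
Part 4:
  Power in each resistor, P = (ΔV)²/R:
    P_R1 = (10 - 0.009083)²/22000 = 0.004537 W
    P_R2 = (0.009083 - 0)²/20 = 0.000004125 W
  P_total = P_R1 + P_R2 = 0.004541 W

Final answers:
1. V_1 = 0.009083 V
2. I_R2 = 0.0004541 A
3. P_R1 = 0.004537 W
4. P_total = 0.004541 W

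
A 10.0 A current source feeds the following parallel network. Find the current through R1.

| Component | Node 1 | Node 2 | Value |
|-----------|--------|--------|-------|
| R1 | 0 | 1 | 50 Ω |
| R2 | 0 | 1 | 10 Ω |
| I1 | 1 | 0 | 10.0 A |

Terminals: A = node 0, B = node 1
All resistors sit directly between nodes 0 and 1, so they are in parallel and share one voltage V; the full source current 10 A splits among them.
1/R_par = 1/50 + 1/10 = 0.12 S  =>  R_par = 8.333 Ω
V = I × R_par = 10 × 8.333 = 83.33 V
I_R1 = V/R1 = 83.33/50 = 1.667 A

Final answer: 1.667 A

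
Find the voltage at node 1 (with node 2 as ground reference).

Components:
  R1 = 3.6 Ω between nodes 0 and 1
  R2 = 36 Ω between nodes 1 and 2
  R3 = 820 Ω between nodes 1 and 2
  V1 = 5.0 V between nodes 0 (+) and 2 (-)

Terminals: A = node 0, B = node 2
Nodal analysis, taking node 2 as the 0 V reference.
Source V1 fixes V_0 = 5 V.
KCL at each unknown node (sum of currents leaving = 0; resistances in Ω):
  Node 1: (V_1 - 5)/3.6 + (V_1 - 0)/36 + (V_1 - 0)/820 = 0
Collecting terms: 0.3068 × V_1 = 1.389  =>  V_1 = 4.527 V
The requested potential is V_1 = 4.527 V.

Final answer: V_1 = 4.527 V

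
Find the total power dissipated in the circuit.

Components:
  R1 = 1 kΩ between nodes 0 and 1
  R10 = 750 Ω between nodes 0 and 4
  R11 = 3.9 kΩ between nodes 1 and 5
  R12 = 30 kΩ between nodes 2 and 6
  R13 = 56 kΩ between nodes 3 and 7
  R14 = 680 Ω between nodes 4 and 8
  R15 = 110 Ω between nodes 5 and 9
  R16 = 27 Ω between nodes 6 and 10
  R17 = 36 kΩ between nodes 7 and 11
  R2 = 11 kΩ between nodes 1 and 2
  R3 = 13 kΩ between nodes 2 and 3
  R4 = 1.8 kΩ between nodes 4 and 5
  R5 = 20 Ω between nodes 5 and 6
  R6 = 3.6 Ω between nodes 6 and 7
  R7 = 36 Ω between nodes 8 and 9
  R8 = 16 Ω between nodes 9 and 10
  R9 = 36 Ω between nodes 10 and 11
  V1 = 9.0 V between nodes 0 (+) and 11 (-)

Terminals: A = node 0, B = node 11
Nodal analysis, taking node 11 as the 0 V reference.
Source V1 fixes V_0 = 9 V.
KCL at each unknown node (sum of currents leaving = 0; resistances in Ω):
  Node 1: (V_1 - 9)/1000 + (V_1 - V_2)/11000 + (V_1 - V_5)/3900 = 0
  Node 2: (V_2 - V_1)/11000 + (V_2 - V_3)/13000 + (V_2 - V_6)/30000 = 0
  Node 3: (V_3 - V_2)/13000 + (V_3 - V_7)/56000 = 0
  Node 4: (V_4 - V_5)/1800 + (V_4 - 9)/750 + (V_4 - V_8)/680 = 0
  Node 5: (V_5 - V_4)/1800 + (V_5 - V_6)/20 + (V_5 - V_1)/3900 + (V_5 - V_9)/110 = 0
  Node 6: (V_6 - V_5)/20 + (V_6 - V_7)/3.6 + (V_6 - V_2)/30000 + (V_6 - V_10)/27 = 0
  Node 7: (V_7 - V_6)/3.6 + (V_7 - V_3)/56000 + (V_7 - 0)/36000 = 0
  Node 8: (V_8 - V_9)/36 + (V_8 - V_4)/680 = 0
  Node 9: (V_9 - V_8)/36 + (V_9 - V_10)/16 + (V_9 - V_5)/110 = 0
  Node 10: (V_10 - V_9)/16 + (V_10 - 0)/36 + (V_10 - V_6)/27 = 0
Collecting terms (coefficients in siemens):
  0.001347·V_1 - 0.00009091·V_2 - 0.0002564·V_5 = 0.009
  0.0002012·V_2 - 0.00009091·V_1 - 0.00007692·V_3 - 0.00003333·V_6 = 0
  0.00009478·V_3 - 0.00007692·V_2 - 0.00001786·V_7 = 0
  0.003359·V_4 - 0.0005556·V_5 - 0.001471·V_8 = 0.012
  0.0599·V_5 - 0.0002564·V_1 - 0.0005556·V_4 - 0.05·V_6 - 0.009091·V_9 = 0
  0.3648·V_6 - 0.00003333·V_2 - 0.05·V_5 - 0.2778·V_7 - 0.03704·V_10 = 0
  0.2778·V_7 - 0.00001786·V_3 - 0.2778·V_6 = 0
  0.02925·V_8 - 0.001471·V_4 - 0.02778·V_9 = 0
  0.09937·V_9 - 0.009091·V_5 - 0.02778·V_8 - 0.0625·V_10 = 0
  0.1273·V_10 - 0.03704·V_6 - 0.0625·V_9 = 0
Solving these 10 simultaneous equations (Gaussian elimination) gives:
  V_1 = 7.091 V, V_2 = 4.784 V, V_3 = 3.959 V, V_4 = 3.901 V
  V_5 = 0.4618 V, V_6 = 0.4008 V, V_7 = 0.401 V, V_8 = 0.5763 V
  V_9 = 0.4003 V, V_10 = 0.3131 V
Power in each resistor, P = (ΔV)²/R:
  P_R1 = (9 - 7.091)²/1000 = 0.003646 W
  P_R2 = (7.091 - 4.784)²/11000 = 0.0004835 W
  P_R3 = (4.784 - 3.959)²/13000 = 0.00005247 W
  P_R4 = (3.901 - 0.4618)²/1800 = 0.00657 W
  P_R5 = (0.4618 - 0.4008)²/20 = 0.0001861 W
  P_R6 = (0.4008 - 0.401)²/3.6 = 0.000000009881 W
  P_R7 = (0.5763 - 0.4003)²/36 = 0.0008604 W
  P_R8 = (0.4003 - 0.3131)²/16 = 0.000475 W
  P_R9 = (0.3131 - 0)²/36 = 0.002723 W
  P_R10 = (9 - 3.901)²/750 = 0.03467 W
  P_R11 = (7.091 - 0.4618)²/3900 = 0.01127 W
  P_R12 = (4.784 - 0.4008)²/30000 = 0.0006406 W
  P_R13 = (3.959 - 0.401)²/56000 = 0.000226 W
  P_R14 = (3.901 - 0.5763)²/680 = 0.01625 W
  P_R15 = (0.4618 - 0.4003)²/110 = 0.00003445 W
  P_R16 = (0.4008 - 0.3131)²/27 = 0.000285 W
  P_R17 = (0.401 - 0)²/36000 = 0.000004467 W
P_total = P_R1 + P_R2 + P_R3 + P_R4 + P_R5 + P_R6 + P_R7 + P_R8 + P_R9 + P_R10 + P_R11 + P_R12 + P_R13 + P_R14 + P_R15 + P_R16 + P_R17 = 0.07838 W

Final answer: 0.07838 W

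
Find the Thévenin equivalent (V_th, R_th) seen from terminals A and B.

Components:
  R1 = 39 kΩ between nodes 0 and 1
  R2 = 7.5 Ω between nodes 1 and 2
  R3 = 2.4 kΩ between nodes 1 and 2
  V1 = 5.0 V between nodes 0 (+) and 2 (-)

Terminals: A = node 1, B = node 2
Step 1 — V_th is the open-circuit voltage V_A - V_B (nothing connected across the terminals).
Nodal analysis, taking node 2 as the 0 V reference.
Source V1 fixes V_0 = 5 V.
KCL at each unknown node (sum of currents leaving = 0; resistances in Ω):
  Node 1: (V_1 - 5)/39000 + (V_1 - 0)/7.5 + (V_1 - 0)/2400 = 0
Collecting terms: 0.1338 × V_1 = 0.0001282  =>  V_1 = 0.0009584 V
V_th = V_1 - V_2 = 0.0009584 - 0 = 0.0009584 V
Step 2 — R_th: zero the source — replace V1 by a short circuit (node 2 merges into node 0) — and find the resistance seen between A (node 1) and B (node 0).
Reduce the network between node 1 (A) and node 0 (B) by series/parallel combination:
  Rp1 = R1 ‖ R2 ‖ R3 (parallel, all between nodes 0 and 1) = 1/(1/39000 + 1/7.5 + 1/2400) = 7.475 Ω
R_th = 7.475 Ω

Final answer: V_th = 0.0009584 V, R_th = 7.475 Ω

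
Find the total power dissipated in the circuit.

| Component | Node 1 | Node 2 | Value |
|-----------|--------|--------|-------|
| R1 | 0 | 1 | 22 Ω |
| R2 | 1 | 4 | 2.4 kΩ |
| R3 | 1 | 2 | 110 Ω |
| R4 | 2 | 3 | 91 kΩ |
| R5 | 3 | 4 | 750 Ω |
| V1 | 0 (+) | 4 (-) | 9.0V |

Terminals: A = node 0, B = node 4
Nodal analysis, taking node 4 as the 0 V reference.
Source V1 fixes V_0 = 9 V.
KCL at each unknown node (sum of currents leaving = 0; resistances in Ω):
  Node 1: (V_1 - 9)/22 + (V_1 - 0)/2400 + (V_1 - V_2)/110 = 0
  Node 2: (V_2 - V_1)/110 + (V_2 - V_3)/91000 = 0
  Node 3: (V_3 - V_2)/91000 + (V_3 - 0)/750 = 0
Collecting terms (coefficients in siemens):
  0.05496·V_1 - 0.009091·V_2 = 0.4091
  0.009102·V_2 - 0.009091·V_1 - 0.00001099·V_3 = 0
  0.001344·V_3 - 0.00001099·V_2 = 0
Solving these 3 simultaneous equations (Gaussian elimination) gives:
  V_1 = 8.916 V, V_2 = 8.905 V, V_3 = 0.0728 V
Power in each resistor, P = (ΔV)²/R:
  P_R1 = (9 - 8.916)²/22 = 0.0003197 W
  P_R2 = (8.916 - 0)²/2400 = 0.03312 W
  P_R3 = (8.916 - 8.905)²/110 = 0.000001036 W
  P_R4 = (8.905 - 0.0728)²/91000 = 0.0008573 W
  P_R5 = (0.0728 - 0)²/750 = 0.000007066 W
P_total = P_R1 + P_R2 + P_R3 + P_R4 + P_R5 = 0.03431 W

Final answer: 0.03431 W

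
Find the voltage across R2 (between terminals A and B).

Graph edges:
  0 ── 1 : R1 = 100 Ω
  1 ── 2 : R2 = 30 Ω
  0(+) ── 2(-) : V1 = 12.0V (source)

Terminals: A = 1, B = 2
R1 and R2 are in series across V1 (node 0 → node 1 → node 2), and the output A–B is taken across R2, so this is a voltage divider.
Series current: I = V1/(R1 + R2) = 12/(100 + 30) = 12/130 = 0.09231 A
V_R2 = I × R2 = V1 × R2/(R1 + R2) = 12 × 30/130 = 2.769 V

Final answer: 2.769 V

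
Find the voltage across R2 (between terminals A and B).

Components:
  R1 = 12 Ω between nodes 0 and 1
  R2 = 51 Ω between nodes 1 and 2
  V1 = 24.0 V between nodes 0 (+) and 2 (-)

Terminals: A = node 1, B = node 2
R1 and R2 are in series across V1 (node 0 → node 1 → node 2), and the output A–B is taken across R2, so this is a voltage divider.
Series current: I = V1/(R1 + R2) = 24/(12 + 51) = 24/63 = 0.381 A
V_R2 = I × R2 = V1 × R2/(R1 + R2) = 24 × 51/63 = 19.43 V

Final answer: 19.43 V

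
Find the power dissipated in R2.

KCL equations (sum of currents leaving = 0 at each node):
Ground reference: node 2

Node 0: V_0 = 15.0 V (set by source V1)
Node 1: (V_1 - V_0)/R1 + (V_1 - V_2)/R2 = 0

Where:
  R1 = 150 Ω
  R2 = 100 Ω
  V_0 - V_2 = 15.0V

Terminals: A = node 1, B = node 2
Nodal analysis, taking node 2 as the 0 V reference.
Source V1 fixes V_0 = 15 V.
KCL at each unknown node (sum of currents leaving = 0; resistances in Ω):
  Node 1: (V_1 - 15)/150 + (V_1 - 0)/100 = 0
Collecting terms: 0.01667 × V_1 = 0.1  =>  V_1 = 6 V
I_R2 = (V_1 - V_2)/R2 = (6 - 0)/100 = 0.06 A
P_R2 = I_R2² × R2 = (0.06)² × 100 = 0.36 W

Final answer: 0.36 W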